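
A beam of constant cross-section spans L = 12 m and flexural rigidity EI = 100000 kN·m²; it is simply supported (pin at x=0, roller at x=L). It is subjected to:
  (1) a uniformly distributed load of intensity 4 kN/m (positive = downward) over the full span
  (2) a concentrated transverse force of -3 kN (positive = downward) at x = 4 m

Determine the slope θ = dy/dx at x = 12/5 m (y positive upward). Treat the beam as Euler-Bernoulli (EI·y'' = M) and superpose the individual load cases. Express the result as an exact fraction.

θ(12/5) = -2428/1171875 rad

Load 1 — uniform load w=4 kN/m over full span:
  θ_1 = -w(L³-6Lx²+4x³)/(24EI) = -4·(12³-6·12·(12/5)²+4·(12/5)³)/(24·100000) = -891/390625 rad
Load 2 — point force P=-3 kN at a=4 m (b=L-a=8):
  θ_2 = -Pb(L²-b²-3x²)/(6LEI)  [x≤a] = -(-3)·8·(12²-8²-3·(12/5)²)/(6·12·100000) = 49/234375 rad
Superposition: θ = Σ θ_i = -2428/1171875 rad ≈ -0.002072 rad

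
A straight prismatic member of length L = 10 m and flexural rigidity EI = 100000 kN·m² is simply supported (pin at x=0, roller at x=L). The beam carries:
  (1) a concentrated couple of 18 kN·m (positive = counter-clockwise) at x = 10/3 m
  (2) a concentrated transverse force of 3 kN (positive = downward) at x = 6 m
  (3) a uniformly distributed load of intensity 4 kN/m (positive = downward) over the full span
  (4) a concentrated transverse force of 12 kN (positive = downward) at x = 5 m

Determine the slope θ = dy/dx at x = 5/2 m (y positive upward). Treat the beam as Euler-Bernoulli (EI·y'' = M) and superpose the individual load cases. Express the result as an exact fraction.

Load 1 — applied couple M₀=18 kN·m at a=10/3 m (b=L-a=20/3):
  θ_1 = (M₀x²/(2L)+C₁)/EI  [x≤a] with C₁=M₀(3b²-L²)/(6L)=10 = (18·(5/2)²/(2·10)+10)/100000 = 1/6400 rad
Load 2 — point force P=3 kN at a=6 m (b=L-a=4):
  θ_2 = -Pb(L²-b²-3x²)/(6LEI)  [x≤a] = -3·4·(10²-4²-3·(5/2)²)/(6·10·100000) = -261/2000000 rad
Load 3 — uniform load w=4 kN/m over full span:
  θ_3 = -w(L³-6Lx²+4x³)/(24EI) = -4·(10³-6·10·(5/2)²+4·(5/2)³)/(24·100000) = -11/9600 rad
Load 4 — point force P=12 kN at a=5 m (b=L-a=5):
  θ_4 = -Pb(L²-b²-3x²)/(6LEI)  [x≤a] = -12·5·(10²-5²-3·(5/2)²)/(6·10·100000) = -9/16000 rad
Superposition: θ = Σ θ_i = -20191/12000000 rad ≈ -0.001683 rad

θ(5/2) = -20191/12000000 rad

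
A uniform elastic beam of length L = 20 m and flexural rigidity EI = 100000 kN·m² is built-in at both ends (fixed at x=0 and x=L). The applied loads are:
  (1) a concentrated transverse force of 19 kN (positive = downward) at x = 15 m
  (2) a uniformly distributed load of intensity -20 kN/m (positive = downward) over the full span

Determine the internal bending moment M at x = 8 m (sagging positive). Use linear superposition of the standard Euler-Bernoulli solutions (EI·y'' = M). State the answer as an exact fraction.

M(8) = -13795/48 kN·m

Load 1 — point force P=19 kN at a=15 m (b=L-a=5):
  M_1 = Pb²(3a+b)x/L³ - Pab²/L²  [x≤a] = 19·5²·(3·15+5)·8/20³ - 19·15·5²/20² = 95/16 kN·m
Load 2 — uniform load w=-20 kN/m over full span:
  M_2 = wLx/2 - wL²/12 - wx²/2 = (-20)·20·8/2 - (-20)·20²/12 - (-20)·8²/2 = -880/3 kN·m
Superposition: M = Σ M_i = -13795/48 kN·m ≈ -287.395833 kN·m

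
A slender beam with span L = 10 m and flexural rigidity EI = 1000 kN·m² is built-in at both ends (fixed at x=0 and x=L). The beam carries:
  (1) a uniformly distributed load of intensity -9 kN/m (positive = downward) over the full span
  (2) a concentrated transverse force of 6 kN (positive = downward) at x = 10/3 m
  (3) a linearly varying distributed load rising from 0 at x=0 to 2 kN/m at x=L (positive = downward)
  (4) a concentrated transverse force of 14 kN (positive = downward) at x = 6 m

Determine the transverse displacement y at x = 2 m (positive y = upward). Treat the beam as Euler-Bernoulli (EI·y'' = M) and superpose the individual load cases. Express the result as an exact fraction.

y(2) = 22972/421875 m

Load 1 — uniform load w=-9 kN/m over full span:
  y_1 = -wx²(L-x)²/(24EI) = -(-9)·2²·(10-2)²/(24·1000) = 12/125 m
Load 2 — point force P=6 kN at a=10/3 m (b=L-a=20/3):
  y_2 = -Pb²x²(3aL-(3a+b)x)/(6L³EI)  [x≤a] = -6·(20/3)²·2²·(3·(10/3)·10-(3·(10/3)+(20/3))·2)/(6·10³·1000) = -8/675 m
Load 3 — triangular load w₀=2 kN/m (0→w₀ over full span):
  y_3 = -w₀x²(L-x)²(x+2L)/(120LEI) = -2·2²·(10-2)²·(2+2·10)/(120·10·1000) = -88/9375 m
Load 4 — point force P=14 kN at a=6 m (b=L-a=4):
  y_4 = -Pb²x²(3aL-(3a+b)x)/(6L³EI)  [x≤a] = -14·4²·2²·(3·6·10-(3·6+4)·2)/(6·10³·1000) = -952/46875 m
Superposition: y = Σ y_i = 22972/421875 m ≈ 0.054452 m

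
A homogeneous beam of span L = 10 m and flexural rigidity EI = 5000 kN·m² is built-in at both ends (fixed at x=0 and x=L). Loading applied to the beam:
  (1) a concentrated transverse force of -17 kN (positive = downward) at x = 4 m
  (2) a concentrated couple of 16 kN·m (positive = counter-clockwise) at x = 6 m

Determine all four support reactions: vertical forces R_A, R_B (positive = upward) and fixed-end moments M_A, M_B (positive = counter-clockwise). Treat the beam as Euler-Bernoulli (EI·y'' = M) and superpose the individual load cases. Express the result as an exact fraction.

Load 1 — point force P=-17 kN at a=4 m (b=L-a=6):
  R_A = Pb²(3a+b)/L³ = (-17)·6²·(3·4+6)/10³ = -1377/125 kN
  M_A = Pab²/L² = (-17)·4·6²/10² = -612/25 kN·m
  R_B = Pa²(a+3b)/L³ = (-17)·4²·(4+3·6)/10³ = -748/125 kN
  M_B = -Pa²b/L² = -(-17)·4²·6/10² = 408/25 kN·m
Load 2 — applied couple M₀=16 kN·m at a=6 m (b=L-a=4):
  R_A = 6M₀ab/L³ = 6·16·6·4/10³ = 288/125 kN
  M_A = M₀b(2a-b)/L² = 16·4·(2·6-4)/10² = 128/25 kN·m
  R_B = -6M₀ab/L³ = -6·16·6·4/10³ = -288/125 kN
  M_B = M₀a(2b-a)/L² = 16·6·(2·4-6)/10² = 48/25 kN·m
Superposition: R_A = -1089/125 kN, M_A = -484/25 kN·m, R_B = -1036/125 kN, M_B = 456/25 kN·m

R_A = -1089/125 kN, M_A = -484/25 kN·m, R_B = -1036/125 kN, M_B = 456/25 kN·m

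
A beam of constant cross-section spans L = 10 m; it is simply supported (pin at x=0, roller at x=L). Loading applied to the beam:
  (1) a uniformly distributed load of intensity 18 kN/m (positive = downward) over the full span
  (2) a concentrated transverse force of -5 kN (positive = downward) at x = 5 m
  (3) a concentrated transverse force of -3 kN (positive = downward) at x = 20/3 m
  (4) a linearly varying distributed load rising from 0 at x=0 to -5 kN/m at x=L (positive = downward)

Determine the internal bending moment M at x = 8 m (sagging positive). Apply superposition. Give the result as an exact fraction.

Load 1 — uniform load w=18 kN/m over full span:
  M_1 = wx(L-x)/2 = 18·8·(10-8)/2 = 144 kN·m
Load 2 — point force P=-5 kN at a=5 m (b=L-a=5):
  M_2 = Pa(L-x)/L  [x>a] = (-5)·5·(10-8)/10 = -5 kN·m
Load 3 — point force P=-3 kN at a=20/3 m (b=L-a=10/3):
  M_3 = Pa(L-x)/L  [x>a] = (-3)·(20/3)·(10-8)/10 = -4 kN·m
Load 4 — triangular load w₀=-5 kN/m (0→w₀ over full span):
  M_4 = w₀Lx/6 - w₀x³/(6L) = (-5)·10·8/6 - (-5)·8³/(6·10) = -24 kN·m
Superposition: M = Σ M_i = 111 kN·m ≈ 111.000000 kN·m

M(8) = 111 kN·m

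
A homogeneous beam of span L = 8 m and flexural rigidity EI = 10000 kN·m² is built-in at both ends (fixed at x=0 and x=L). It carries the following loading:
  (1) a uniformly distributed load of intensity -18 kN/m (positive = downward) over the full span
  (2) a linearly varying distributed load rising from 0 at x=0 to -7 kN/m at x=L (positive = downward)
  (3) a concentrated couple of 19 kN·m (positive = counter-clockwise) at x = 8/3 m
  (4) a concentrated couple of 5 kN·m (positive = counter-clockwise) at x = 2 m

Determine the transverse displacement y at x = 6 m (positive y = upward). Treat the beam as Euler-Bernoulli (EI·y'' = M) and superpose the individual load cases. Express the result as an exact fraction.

Load 1 — uniform load w=-18 kN/m over full span:
  y_1 = -wx²(L-x)²/(24EI) = -(-18)·6²·(8-6)²/(24·10000) = 27/2500 m
Load 2 — triangular load w₀=-7 kN/m (0→w₀ over full span):
  y_2 = -w₀x²(L-x)²(x+2L)/(120LEI) = -(-7)·6²·(8-6)²·(6+2·8)/(120·8·10000) = 231/100000 m
Load 3 — applied couple M₀=19 kN·m at a=8/3 m (b=L-a=16/3):
  y_3 = (R_Ax³/6 - M_Ax²/2 - M₀(x-a)²/2)/EI  [x>a] with R_A=19/6, M_A=0 = ((19/6)·6³/6 - 0·6²/2 - 19·(6-(8/3))²/2)/10000 = 19/22500 m
Load 4 — applied couple M₀=5 kN·m at a=2 m (b=L-a=6):
  y_4 = (R_Ax³/6 - M_Ax²/2 - M₀(x-a)²/2)/EI  [x>a] with R_A=45/64, M_A=-15/16 = ((45/64)·6³/6 - (-15/16)·6²/2 - 5·(6-2)²/2)/10000 = 7/32000 m
Superposition: y = Σ y_i = 102047/7200000 m ≈ 0.014173 m

y(6) = 102047/7200000 m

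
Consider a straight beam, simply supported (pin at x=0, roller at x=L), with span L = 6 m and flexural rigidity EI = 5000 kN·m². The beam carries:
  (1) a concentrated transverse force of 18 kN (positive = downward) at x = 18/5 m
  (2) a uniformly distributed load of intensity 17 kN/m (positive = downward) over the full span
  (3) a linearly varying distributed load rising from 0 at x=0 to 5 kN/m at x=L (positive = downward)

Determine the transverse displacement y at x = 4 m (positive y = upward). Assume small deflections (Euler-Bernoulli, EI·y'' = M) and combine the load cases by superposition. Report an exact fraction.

Load 1 — point force P=18 kN at a=18/5 m (b=L-a=12/5):
  y_1 = -Pa(L-x)(2Lx-a²-x²)/(6LEI)  [x>a] = -18·(18/5)·(6-4)·(2·6·4-(18/5)²-4²)/(6·6·5000) = -1071/78125 m
Load 2 — uniform load w=17 kN/m over full span:
  y_2 = -wx(L³-2Lx²+x³)/(24EI) = -17·4·(6³-2·6·4²+4³)/(24·5000) = -187/3750 m
Load 3 — triangular load w₀=5 kN/m (0→w₀ over full span):
  y_3 = -w₀x(7L⁴-10L²x²+3x⁴)/(360LEI) = -5·4·(7·6⁴-10·6²·4²+3·4⁴)/(360·6·5000) = -17/2250 m
Superposition: y = Σ y_i = -50014/703125 m ≈ -0.071131 m

y(4) = -50014/703125 m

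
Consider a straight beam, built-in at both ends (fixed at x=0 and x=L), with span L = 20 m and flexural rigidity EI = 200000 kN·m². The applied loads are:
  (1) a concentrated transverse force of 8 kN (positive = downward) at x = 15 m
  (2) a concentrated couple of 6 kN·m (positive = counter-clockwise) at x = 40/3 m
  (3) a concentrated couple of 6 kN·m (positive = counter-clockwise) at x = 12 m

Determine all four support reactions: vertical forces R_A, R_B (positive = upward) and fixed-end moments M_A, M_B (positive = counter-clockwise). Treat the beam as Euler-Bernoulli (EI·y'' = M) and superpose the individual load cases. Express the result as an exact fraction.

R_A = 1041/500 kN, M_A = 571/50 kN·m, R_B = 2959/500 kN, M_B = -1089/50 kN·m

Load 1 — point force P=8 kN at a=15 m (b=L-a=5):
  R_A = Pb²(3a+b)/L³ = 8·5²·(3·15+5)/20³ = 5/4 kN
  M_A = Pab²/L² = 8·15·5²/20² = 15/2 kN·m
  R_B = Pa²(a+3b)/L³ = 8·15²·(15+3·5)/20³ = 27/4 kN
  M_B = -Pa²b/L² = -8·15²·5/20² = -45/2 kN·m
Load 2 — applied couple M₀=6 kN·m at a=40/3 m (b=L-a=20/3):
  R_A = 6M₀ab/L³ = 6·6·(40/3)·(20/3)/20³ = 2/5 kN
  M_A = M₀b(2a-b)/L² = 6·(20/3)·(2·(40/3)-(20/3))/20² = 2 kN·m
  R_B = -6M₀ab/L³ = -6·6·(40/3)·(20/3)/20³ = -2/5 kN
  M_B = M₀a(2b-a)/L² = 6·(40/3)·(2·(20/3)-(40/3))/20² = 0 kN·m
Load 3 — applied couple M₀=6 kN·m at a=12 m (b=L-a=8):
  R_A = 6M₀ab/L³ = 6·6·12·8/20³ = 54/125 kN
  M_A = M₀b(2a-b)/L² = 6·8·(2·12-8)/20² = 48/25 kN·m
  R_B = -6M₀ab/L³ = -6·6·12·8/20³ = -54/125 kN
  M_B = M₀a(2b-a)/L² = 6·12·(2·8-12)/20² = 18/25 kN·m
Superposition: R_A = 1041/500 kN, M_A = 571/50 kN·m, R_B = 2959/500 kN, M_B = -1089/50 kN·m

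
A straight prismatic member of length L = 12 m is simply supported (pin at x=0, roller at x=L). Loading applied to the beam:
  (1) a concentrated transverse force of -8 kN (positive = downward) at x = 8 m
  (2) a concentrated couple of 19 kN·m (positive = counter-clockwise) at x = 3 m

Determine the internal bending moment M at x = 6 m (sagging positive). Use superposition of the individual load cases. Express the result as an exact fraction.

M(6) = -51/2 kN·m

Load 1 — point force P=-8 kN at a=8 m (b=L-a=4):
  M_1 = Pbx/L  [x≤a] = (-8)·4·6/12 = -16 kN·m
Load 2 — applied couple M₀=19 kN·m at a=3 m (b=L-a=9):
  M_2 = M₀x/L - M₀  [x>a] = 19·6/12 - 19 = -19/2 kN·m
Superposition: M = Σ M_i = -51/2 kN·m ≈ -25.500000 kN·m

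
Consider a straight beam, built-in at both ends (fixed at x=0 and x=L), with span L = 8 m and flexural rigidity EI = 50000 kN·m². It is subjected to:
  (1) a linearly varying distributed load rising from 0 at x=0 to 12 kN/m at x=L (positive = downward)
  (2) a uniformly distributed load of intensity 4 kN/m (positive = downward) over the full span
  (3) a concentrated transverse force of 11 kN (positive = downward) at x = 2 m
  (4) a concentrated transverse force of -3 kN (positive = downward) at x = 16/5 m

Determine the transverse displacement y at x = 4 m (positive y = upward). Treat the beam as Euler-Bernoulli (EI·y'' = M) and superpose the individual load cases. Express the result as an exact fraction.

Load 1 — triangular load w₀=12 kN/m (0→w₀ over full span):
  y_1 = -w₀x²(L-x)²(x+2L)/(120LEI) = -12·4²·(8-4)²·(4+2·8)/(120·8·50000) = -4/3125 m
Load 2 — uniform load w=4 kN/m over full span:
  y_2 = -wx²(L-x)²/(24EI) = -4·4²·(8-4)²/(24·50000) = -8/9375 m
Load 3 — point force P=11 kN at a=2 m (b=L-a=6):
  y_3 = -Pa²(L-x)²(3bL-(3b+a)(L-x))/(6L³EI)  [x>a] = -11·2²·(8-4)²·(3·6·8-(3·6+2)·(8-4))/(6·8³·50000) = -11/37500 m
Load 4 — point force P=-3 kN at a=16/5 m (b=L-a=24/5):
  y_4 = -Pa²(L-x)²(3bL-(3b+a)(L-x))/(6L³EI)  [x>a] = -(-3)·(16/5)²·(8-4)²·(3·(24/5)·8-(3·(24/5)+(16/5))·(8-4))/(6·8³·50000) = 56/390625 m
Superposition: y = Σ y_i = -10703/4687500 m ≈ -0.002283 m

y(4) = -10703/4687500 m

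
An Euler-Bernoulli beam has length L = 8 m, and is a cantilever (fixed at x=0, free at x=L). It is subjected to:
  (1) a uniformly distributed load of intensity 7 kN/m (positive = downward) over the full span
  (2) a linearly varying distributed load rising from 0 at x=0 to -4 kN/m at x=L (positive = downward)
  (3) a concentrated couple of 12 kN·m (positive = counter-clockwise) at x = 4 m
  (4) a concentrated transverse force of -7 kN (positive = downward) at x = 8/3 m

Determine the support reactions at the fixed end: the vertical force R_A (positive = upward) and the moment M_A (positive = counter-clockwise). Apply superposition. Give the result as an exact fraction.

Load 1 — uniform load w=7 kN/m over full span:
  R_A = wL = 7·8 = 56 kN
  M_A = wL²/2 = 7·8²/2 = 224 kN·m
Load 2 — triangular load w₀=-4 kN/m (0→w₀ over full span):
  R_A = w₀L/2 = (-4)·8/2 = -16 kN
  M_A = w₀L²/3 = (-4)·8²/3 = -256/3 kN·m
Load 3 — applied couple M₀=12 kN·m at a=4 m (b=L-a=4):
  R_A = 0 kN
  M_A = -M₀ = -12 kN·m
Load 4 — point force P=-7 kN at a=8/3 m (b=L-a=16/3):
  R_A = P = (-7) = -7 kN
  M_A = Pa = (-7)·(8/3) = -56/3 kN·m
Superposition: R_A = 33 kN, M_A = 108 kN·m

R_A = 33 kN, M_A = 108 kN·m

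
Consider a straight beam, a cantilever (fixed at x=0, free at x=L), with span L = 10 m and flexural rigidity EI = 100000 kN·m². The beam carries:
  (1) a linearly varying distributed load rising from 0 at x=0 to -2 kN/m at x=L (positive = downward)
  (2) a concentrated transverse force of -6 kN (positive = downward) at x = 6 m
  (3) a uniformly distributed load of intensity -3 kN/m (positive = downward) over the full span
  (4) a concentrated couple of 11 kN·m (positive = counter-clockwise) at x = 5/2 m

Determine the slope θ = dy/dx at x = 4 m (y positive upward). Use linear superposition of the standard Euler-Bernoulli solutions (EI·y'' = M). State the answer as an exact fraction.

Load 1 — triangular load w₀=-2 kN/m (0→w₀ over full span):
  θ_1 = (w₀Lx²/4-w₀L²x/3-w₀x⁴/(24L))/EI = ((-2)·10·4²/4-(-2)·10²·4/3-(-2)·4⁴/(24·10))/100000 = 59/31250 rad
Load 2 — point force P=-6 kN at a=6 m (b=L-a=4):
  θ_2 = -Px(2a-x)/(2EI)  [x≤a] = -(-6)·4·(2·6-4)/(2·100000) = 3/3125 rad
Load 3 — uniform load w=-3 kN/m over full span:
  θ_3 = -wx(x²-3Lx+3L²)/(6EI) = -(-3)·4·(4²-3·10·4+3·10²)/(6·100000) = 49/12500 rad
Load 4 — applied couple M₀=11 kN·m at a=5/2 m (b=L-a=15/2):
  θ_4 = M₀a/EI  [x>a] = 11·(5/2)/100000 = 11/40000 rad
Superposition: θ = Σ θ_i = 7043/1000000 rad ≈ 0.007043 rad

θ(4) = 7043/1000000 rad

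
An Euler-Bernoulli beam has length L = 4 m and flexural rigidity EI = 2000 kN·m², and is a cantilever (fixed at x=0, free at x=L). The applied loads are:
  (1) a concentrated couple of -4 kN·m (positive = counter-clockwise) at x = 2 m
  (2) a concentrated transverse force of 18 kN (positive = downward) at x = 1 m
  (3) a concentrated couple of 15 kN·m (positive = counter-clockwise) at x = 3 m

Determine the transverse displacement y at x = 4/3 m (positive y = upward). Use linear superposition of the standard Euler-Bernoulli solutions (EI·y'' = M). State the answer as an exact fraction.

y(4/3) = 7/18000 m

Load 1 — applied couple M₀=-4 kN·m at a=2 m (b=L-a=2):
  y_1 = M₀x²/(2EI)  [x≤a] = (-4)·(4/3)²/(2·2000) = -2/1125 m
Load 2 — point force P=18 kN at a=1 m (b=L-a=3):
  y_2 = -Pa²(3x-a)/(6EI)  [x>a] = -18·1²·(3·(4/3)-1)/(6·2000) = -9/2000 m
Load 3 — applied couple M₀=15 kN·m at a=3 m (b=L-a=1):
  y_3 = M₀x²/(2EI)  [x≤a] = 15·(4/3)²/(2·2000) = 1/150 m
Superposition: y = Σ y_i = 7/18000 m ≈ 0.000389 m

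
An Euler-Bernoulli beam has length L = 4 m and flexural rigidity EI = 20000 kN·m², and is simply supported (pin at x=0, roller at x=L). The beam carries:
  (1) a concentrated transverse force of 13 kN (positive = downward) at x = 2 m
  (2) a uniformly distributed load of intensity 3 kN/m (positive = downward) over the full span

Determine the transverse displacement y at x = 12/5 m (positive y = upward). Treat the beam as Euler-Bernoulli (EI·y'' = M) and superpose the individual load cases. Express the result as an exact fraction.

Load 1 — point force P=13 kN at a=2 m (b=L-a=2):
  y_1 = -Pa(L-x)(2Lx-a²-x²)/(6LEI)  [x>a] = -13·2·(4-(12/5))·(2·4·(12/5)-2²-(12/5)²)/(6·4·20000) = -767/937500 m
Load 2 — uniform load w=3 kN/m over full span:
  y_2 = -wx(L³-2Lx²+x³)/(24EI) = -3·(12/5)·(4³-2·4·(12/5)²+(12/5)³)/(24·20000) = -186/390625 m
Superposition: y = Σ y_i = -6067/4687500 m ≈ -0.001294 m

y(12/5) = -6067/4687500 m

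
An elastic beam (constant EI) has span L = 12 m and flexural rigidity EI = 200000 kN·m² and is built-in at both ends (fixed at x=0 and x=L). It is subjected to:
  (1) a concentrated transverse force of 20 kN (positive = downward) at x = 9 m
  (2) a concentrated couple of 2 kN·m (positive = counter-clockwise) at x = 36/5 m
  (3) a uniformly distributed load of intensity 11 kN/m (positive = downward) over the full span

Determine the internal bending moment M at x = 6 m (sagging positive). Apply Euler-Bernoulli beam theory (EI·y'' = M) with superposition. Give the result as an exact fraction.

M(6) = 743/10 kN·m

Load 1 — point force P=20 kN at a=9 m (b=L-a=3):
  M_1 = Pb²(3a+b)x/L³ - Pab²/L²  [x≤a] = 20·3²·(3·9+3)·6/12³ - 20·9·3²/12² = 15/2 kN·m
Load 2 — applied couple M₀=2 kN·m at a=36/5 m (b=L-a=24/5):
  M_2 = R_Ax - M_A  [x≤a] with R_A=6/25, M_A=16/25 = (6/25)·6 - (16/25) = 4/5 kN·m
Load 3 — uniform load w=11 kN/m over full span:
  M_3 = wLx/2 - wL²/12 - wx²/2 = 11·12·6/2 - 11·12²/12 - 11·6²/2 = 66 kN·m
Superposition: M = Σ M_i = 743/10 kN·m ≈ 74.300000 kN·m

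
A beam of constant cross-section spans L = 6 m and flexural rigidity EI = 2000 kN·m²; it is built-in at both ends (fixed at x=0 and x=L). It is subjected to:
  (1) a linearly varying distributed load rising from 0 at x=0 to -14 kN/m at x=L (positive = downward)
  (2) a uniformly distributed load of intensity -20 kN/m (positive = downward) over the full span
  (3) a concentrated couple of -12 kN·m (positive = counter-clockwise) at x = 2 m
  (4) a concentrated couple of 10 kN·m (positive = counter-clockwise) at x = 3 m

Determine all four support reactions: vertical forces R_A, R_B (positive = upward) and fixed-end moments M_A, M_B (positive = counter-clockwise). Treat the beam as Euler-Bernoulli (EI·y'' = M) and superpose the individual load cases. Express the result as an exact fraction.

R_A = -2183/30 kN, M_A = -743/10 kN·m, R_B = -2677/30 kN, M_B = 837/10 kN·m

Load 1 — triangular load w₀=-14 kN/m (0→w₀ over full span):
  R_A = 3w₀L/20 = 3·(-14)·6/20 = -63/5 kN
  M_A = w₀L²/30 = (-14)·6²/30 = -84/5 kN·m
  R_B = 7w₀L/20 = 7·(-14)·6/20 = -147/5 kN
  M_B = -w₀L²/20 = -(-14)·6²/20 = 126/5 kN·m
Load 2 — uniform load w=-20 kN/m over full span:
  R_A = wL/2 = (-20)·6/2 = -60 kN
  M_A = wL²/12 = (-20)·6²/12 = -60 kN·m
  R_B = wL/2 = (-20)·6/2 = -60 kN
  M_B = -wL²/12 = -(-20)·6²/12 = 60 kN·m
Load 3 — applied couple M₀=-12 kN·m at a=2 m (b=L-a=4):
  R_A = 6M₀ab/L³ = 6·(-12)·2·4/6³ = -8/3 kN
  M_A = M₀b(2a-b)/L² = (-12)·4·(2·2-4)/6² = 0 kN·m
  R_B = -6M₀ab/L³ = -6·(-12)·2·4/6³ = 8/3 kN
  M_B = M₀a(2b-a)/L² = (-12)·2·(2·4-2)/6² = -4 kN·m
Load 4 — applied couple M₀=10 kN·m at a=3 m (b=L-a=3):
  R_A = 6M₀ab/L³ = 6·10·3·3/6³ = 5/2 kN
  M_A = M₀b(2a-b)/L² = 10·3·(2·3-3)/6² = 5/2 kN·m
  R_B = -6M₀ab/L³ = -6·10·3·3/6³ = -5/2 kN
  M_B = M₀a(2b-a)/L² = 10·3·(2·3-3)/6² = 5/2 kN·m
Superposition: R_A = -2183/30 kN, M_A = -743/10 kN·m, R_B = -2677/30 kN, M_B = 837/10 kN·m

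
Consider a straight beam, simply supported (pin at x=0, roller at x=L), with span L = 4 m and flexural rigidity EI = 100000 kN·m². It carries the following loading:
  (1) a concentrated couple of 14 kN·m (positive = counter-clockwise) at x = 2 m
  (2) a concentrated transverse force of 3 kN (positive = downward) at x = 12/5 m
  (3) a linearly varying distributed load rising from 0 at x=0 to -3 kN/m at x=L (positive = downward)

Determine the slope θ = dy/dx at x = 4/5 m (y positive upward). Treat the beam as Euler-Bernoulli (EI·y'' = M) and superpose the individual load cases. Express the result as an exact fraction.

Load 1 — applied couple M₀=14 kN·m at a=2 m (b=L-a=2):
  θ_1 = (M₀x²/(2L)+C₁)/EI  [x≤a] with C₁=M₀(3b²-L²)/(6L)=-7/3 = (14·(4/5)²/(2·4)+(-7/3))/100000 = -91/7500000 rad
Load 2 — point force P=3 kN at a=12/5 m (b=L-a=8/5):
  θ_2 = -Pb(L²-b²-3x²)/(6LEI)  [x≤a] = -3·(8/5)·(4²-(8/5)²-3·(4/5)²)/(6·4·100000) = -9/390625 rad
Load 3 — triangular load w₀=-3 kN/m (0→w₀ over full span):
  θ_3 = -w₀(7L⁴-30L²x²+15x⁴)/(360LEI) = -(-3)·(7·4⁴-30·4²·(4/5)²+15·(4/5)⁴)/(360·4·100000) = 182/5859375 rad
Superposition: θ = Σ θ_i = -257/62500000 rad ≈ -0.000004 rad

θ(4/5) = -257/62500000 rad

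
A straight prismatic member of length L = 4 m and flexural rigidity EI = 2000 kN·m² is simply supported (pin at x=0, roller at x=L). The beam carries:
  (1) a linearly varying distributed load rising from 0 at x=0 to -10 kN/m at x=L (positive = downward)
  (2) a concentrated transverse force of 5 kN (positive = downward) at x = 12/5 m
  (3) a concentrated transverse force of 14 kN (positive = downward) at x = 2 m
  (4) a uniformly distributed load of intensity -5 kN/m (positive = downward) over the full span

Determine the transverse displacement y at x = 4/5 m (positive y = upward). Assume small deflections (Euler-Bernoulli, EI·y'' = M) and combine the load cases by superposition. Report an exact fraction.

Load 1 — triangular load w₀=-10 kN/m (0→w₀ over full span):
  y_1 = -w₀x(7L⁴-10L²x²+3x⁴)/(360LEI) = -(-10)·(4/5)·(7·4⁴-10·4²·(4/5)²+3·(4/5)⁴)/(360·4·2000) = 5504/1171875 m
Load 2 — point force P=5 kN at a=12/5 m (b=L-a=8/5):
  y_2 = -Pbx(L²-b²-x²)/(6LEI)  [x≤a] = -5·(8/5)·(4/5)·(4²-(8/5)²-(4/5)²)/(6·4·2000) = -16/9375 m
Load 3 — point force P=14 kN at a=2 m (b=L-a=2):
  y_3 = -Pbx(L²-b²-x²)/(6LEI)  [x≤a] = -14·2·(4/5)·(4²-2²-(4/5)²)/(6·4·2000) = -497/93750 m
Load 4 — uniform load w=-5 kN/m over full span:
  y_4 = -wx(L³-2Lx²+x³)/(24EI) = -(-5)·(4/5)·(4³-2·4·(4/5)²+(4/5)³)/(24·2000) = 232/46875 m
Superposition: y = Σ y_i = 2061/781250 m ≈ 0.002638 m

y(4/5) = 2061/781250 m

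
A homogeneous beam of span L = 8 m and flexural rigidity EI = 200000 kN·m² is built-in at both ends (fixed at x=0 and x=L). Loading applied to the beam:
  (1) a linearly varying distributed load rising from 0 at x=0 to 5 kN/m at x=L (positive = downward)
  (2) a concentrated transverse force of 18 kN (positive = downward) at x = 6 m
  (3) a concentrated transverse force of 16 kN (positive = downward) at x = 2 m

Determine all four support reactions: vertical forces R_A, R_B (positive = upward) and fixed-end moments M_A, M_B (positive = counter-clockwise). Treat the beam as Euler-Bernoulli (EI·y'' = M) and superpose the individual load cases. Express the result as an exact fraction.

R_A = 357/16 kN, M_A = 425/12 kN·m, R_B = 507/16 kN, M_B = -169/4 kN·m

Load 1 — triangular load w₀=5 kN/m (0→w₀ over full span):
  R_A = 3w₀L/20 = 3·5·8/20 = 6 kN
  M_A = w₀L²/30 = 5·8²/30 = 32/3 kN·m
  R_B = 7w₀L/20 = 7·5·8/20 = 14 kN
  M_B = -w₀L²/20 = -5·8²/20 = -16 kN·m
Load 2 — point force P=18 kN at a=6 m (b=L-a=2):
  R_A = Pb²(3a+b)/L³ = 18·2²·(3·6+2)/8³ = 45/16 kN
  M_A = Pab²/L² = 18·6·2²/8² = 27/4 kN·m
  R_B = Pa²(a+3b)/L³ = 18·6²·(6+3·2)/8³ = 243/16 kN
  M_B = -Pa²b/L² = -18·6²·2/8² = -81/4 kN·m
Load 3 — point force P=16 kN at a=2 m (b=L-a=6):
  R_A = Pb²(3a+b)/L³ = 16·6²·(3·2+6)/8³ = 27/2 kN
  M_A = Pab²/L² = 16·2·6²/8² = 18 kN·m
  R_B = Pa²(a+3b)/L³ = 16·2²·(2+3·6)/8³ = 5/2 kN
  M_B = -Pa²b/L² = -16·2²·6/8² = -6 kN·m
Superposition: R_A = 357/16 kN, M_A = 425/12 kN·m, R_B = 507/16 kN, M_B = -169/4 kN·m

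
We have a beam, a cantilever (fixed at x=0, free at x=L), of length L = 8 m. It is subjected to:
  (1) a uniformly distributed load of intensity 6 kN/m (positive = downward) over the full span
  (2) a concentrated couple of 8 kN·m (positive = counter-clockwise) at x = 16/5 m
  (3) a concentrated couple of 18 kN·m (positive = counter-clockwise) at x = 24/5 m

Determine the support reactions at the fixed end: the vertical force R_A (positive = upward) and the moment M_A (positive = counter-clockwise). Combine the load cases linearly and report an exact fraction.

Load 1 — uniform load w=6 kN/m over full span:
  R_A = wL = 6·8 = 48 kN
  M_A = wL²/2 = 6·8²/2 = 192 kN·m
Load 2 — applied couple M₀=8 kN·m at a=16/5 m (b=L-a=24/5):
  R_A = 0 kN
  M_A = -M₀ = -8 kN·m
Load 3 — applied couple M₀=18 kN·m at a=24/5 m (b=L-a=16/5):
  R_A = 0 kN
  M_A = -M₀ = -18 kN·m
Superposition: R_A = 48 kN, M_A = 166 kN·m

R_A = 48 kN, M_A = 166 kN·m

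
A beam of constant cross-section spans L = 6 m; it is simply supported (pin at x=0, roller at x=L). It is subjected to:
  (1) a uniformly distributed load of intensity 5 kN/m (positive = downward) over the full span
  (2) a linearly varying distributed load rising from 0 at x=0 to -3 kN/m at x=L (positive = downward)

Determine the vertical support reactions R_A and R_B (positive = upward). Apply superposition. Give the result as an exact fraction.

R_A = 12 kN, R_B = 9 kN

Load 1 — uniform load w=5 kN/m over full span:
  R_A = wL/2 = 5·6/2 = 15 kN
  R_B = wL/2 = 5·6/2 = 15 kN
Load 2 — triangular load w₀=-3 kN/m (0→w₀ over full span):
  R_A = w₀L/6 = (-3)·6/6 = -3 kN
  R_B = w₀L/3 = (-3)·6/3 = -6 kN
Superposition: R_A = 12 kN, R_B = 9 kN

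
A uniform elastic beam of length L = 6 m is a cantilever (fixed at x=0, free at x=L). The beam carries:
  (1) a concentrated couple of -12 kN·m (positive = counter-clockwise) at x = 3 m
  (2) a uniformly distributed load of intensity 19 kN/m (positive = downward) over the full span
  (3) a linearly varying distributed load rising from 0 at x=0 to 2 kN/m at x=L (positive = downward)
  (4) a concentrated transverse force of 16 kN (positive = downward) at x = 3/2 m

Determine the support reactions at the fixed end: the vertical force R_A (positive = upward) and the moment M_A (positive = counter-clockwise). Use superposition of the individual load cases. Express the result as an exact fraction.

Load 1 — applied couple M₀=-12 kN·m at a=3 m (b=L-a=3):
  R_A = 0 kN
  M_A = -M₀ = -(-12) = 12 kN·m
Load 2 — uniform load w=19 kN/m over full span:
  R_A = wL = 19·6 = 114 kN
  M_A = wL²/2 = 19·6²/2 = 342 kN·m
Load 3 — triangular load w₀=2 kN/m (0→w₀ over full span):
  R_A = w₀L/2 = 2·6/2 = 6 kN
  M_A = w₀L²/3 = 2·6²/3 = 24 kN·m
Load 4 — point force P=16 kN at a=3/2 m (b=L-a=9/2):
  R_A = P = 16 kN
  M_A = Pa = 16·(3/2) = 24 kN·m
Superposition: R_A = 136 kN, M_A = 402 kN·m

R_A = 136 kN, M_A = 402 kN·m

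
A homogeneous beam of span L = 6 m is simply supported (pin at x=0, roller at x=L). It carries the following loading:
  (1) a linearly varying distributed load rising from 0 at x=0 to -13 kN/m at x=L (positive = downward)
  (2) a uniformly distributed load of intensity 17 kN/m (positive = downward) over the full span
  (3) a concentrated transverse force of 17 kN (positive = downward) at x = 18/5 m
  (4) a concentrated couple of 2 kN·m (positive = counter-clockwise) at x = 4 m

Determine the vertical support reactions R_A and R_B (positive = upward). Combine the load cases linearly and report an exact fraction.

R_A = 677/15 kN, R_B = 523/15 kN

Load 1 — triangular load w₀=-13 kN/m (0→w₀ over full span):
  R_A = w₀L/6 = (-13)·6/6 = -13 kN
  R_B = w₀L/3 = (-13)·6/3 = -26 kN
Load 2 — uniform load w=17 kN/m over full span:
  R_A = wL/2 = 17·6/2 = 51 kN
  R_B = wL/2 = 17·6/2 = 51 kN
Load 3 — point force P=17 kN at a=18/5 m (b=L-a=12/5):
  R_A = Pb/L = 17·(12/5)/6 = 34/5 kN
  R_B = Pa/L = 17·(18/5)/6 = 51/5 kN
Load 4 — applied couple M₀=2 kN·m at a=4 m (b=L-a=2):
  R_A = M₀/L = 2/6 = 1/3 kN
  R_B = -M₀/L = -2/6 = -1/3 kN
Superposition: R_A = 677/15 kN, R_B = 523/15 kN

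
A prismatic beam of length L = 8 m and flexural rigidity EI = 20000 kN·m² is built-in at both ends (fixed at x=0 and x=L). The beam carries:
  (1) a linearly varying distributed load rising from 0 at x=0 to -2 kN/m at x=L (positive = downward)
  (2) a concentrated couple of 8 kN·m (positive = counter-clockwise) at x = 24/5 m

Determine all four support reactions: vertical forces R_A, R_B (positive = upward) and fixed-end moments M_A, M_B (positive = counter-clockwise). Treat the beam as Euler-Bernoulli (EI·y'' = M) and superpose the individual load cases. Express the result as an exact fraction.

Load 1 — triangular load w₀=-2 kN/m (0→w₀ over full span):
  R_A = 3w₀L/20 = 3·(-2)·8/20 = -12/5 kN
  M_A = w₀L²/30 = (-2)·8²/30 = -64/15 kN·m
  R_B = 7w₀L/20 = 7·(-2)·8/20 = -28/5 kN
  M_B = -w₀L²/20 = -(-2)·8²/20 = 32/5 kN·m
Load 2 — applied couple M₀=8 kN·m at a=24/5 m (b=L-a=16/5):
  R_A = 6M₀ab/L³ = 6·8·(24/5)·(16/5)/8³ = 36/25 kN
  M_A = M₀b(2a-b)/L² = 8·(16/5)·(2·(24/5)-(16/5))/8² = 64/25 kN·m
  R_B = -6M₀ab/L³ = -6·8·(24/5)·(16/5)/8³ = -36/25 kN
  M_B = M₀a(2b-a)/L² = 8·(24/5)·(2·(16/5)-(24/5))/8² = 24/25 kN·m
Superposition: R_A = -24/25 kN, M_A = -128/75 kN·m, R_B = -176/25 kN, M_B = 184/25 kN·m

R_A = -24/25 kN, M_A = -128/75 kN·m, R_B = -176/25 kN, M_B = 184/25 kN·m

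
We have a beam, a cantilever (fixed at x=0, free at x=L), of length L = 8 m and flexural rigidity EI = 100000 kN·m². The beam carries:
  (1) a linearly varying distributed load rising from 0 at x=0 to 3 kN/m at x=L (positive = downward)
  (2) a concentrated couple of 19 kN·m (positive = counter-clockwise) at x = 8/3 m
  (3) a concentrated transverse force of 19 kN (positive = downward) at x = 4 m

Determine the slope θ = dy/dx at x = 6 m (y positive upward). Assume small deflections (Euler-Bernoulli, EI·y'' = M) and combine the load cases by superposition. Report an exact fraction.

Load 1 — triangular load w₀=3 kN/m (0→w₀ over full span):
  θ_1 = (w₀Lx²/4-w₀L²x/3-w₀x⁴/(24L))/EI = (3·8·6²/4-3·8²·6/3-3·6⁴/(24·8))/100000 = -753/400000 rad
Load 2 — applied couple M₀=19 kN·m at a=8/3 m (b=L-a=16/3):
  θ_2 = M₀a/EI  [x>a] = 19·(8/3)/100000 = 19/37500 rad
Load 3 — point force P=19 kN at a=4 m (b=L-a=4):
  θ_3 = -Pa²/(2EI)  [x>a] = -19·4²/(2·100000) = -19/12500 rad
Superposition: θ = Σ θ_i = -139/48000 rad ≈ -0.002896 rad

θ(6) = -139/48000 rad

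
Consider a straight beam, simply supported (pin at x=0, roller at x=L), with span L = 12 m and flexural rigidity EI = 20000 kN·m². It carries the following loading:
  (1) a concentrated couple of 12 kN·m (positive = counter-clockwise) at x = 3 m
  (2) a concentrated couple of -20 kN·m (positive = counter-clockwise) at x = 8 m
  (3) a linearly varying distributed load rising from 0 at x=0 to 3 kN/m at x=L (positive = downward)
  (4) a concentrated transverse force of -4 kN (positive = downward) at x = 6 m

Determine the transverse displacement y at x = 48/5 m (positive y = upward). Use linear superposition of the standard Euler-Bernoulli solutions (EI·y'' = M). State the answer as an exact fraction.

y(48/5) = -708479/156250000 m

Load 1 — applied couple M₀=12 kN·m at a=3 m (b=L-a=9):
  y_1 = (M₀x³/(6L)-M₀(x-a)²/2+C₁x)/EI  [x>a] with C₁=M₀(3b²-L²)/(6L)=33/2 = (12·(48/5)³/(6·12)-12·((48/5)-3)²/2+(33/2)·(48/5))/20000 = 2781/1250000 m
Load 2 — applied couple M₀=-20 kN·m at a=8 m (b=L-a=4):
  y_2 = (M₀x³/(6L)-M₀(x-a)²/2+C₁x)/EI  [x>a] with C₁=M₀(3b²-L²)/(6L)=80/3 = ((-20)·(48/5)³/(6·12)-(-20)·((48/5)-8)²/2+(80/3)·(48/5))/20000 = 28/15625 m
Load 3 — triangular load w₀=3 kN/m (0→w₀ over full span):
  y_3 = -w₀x(7L⁴-10L²x²+3x⁴)/(360LEI) = -3·(48/5)·(7·12⁴-10·12²·(48/5)²+3·(48/5)⁴)/(360·12·20000) = -123444/9765625 m
Load 4 — point force P=-4 kN at a=6 m (b=L-a=6):
  y_4 = -Pa(L-x)(2Lx-a²-x²)/(6LEI)  [x>a] = -(-4)·6·(12-(48/5))·(2·12·(48/5)-6²-(48/5)²)/(6·12·20000) = 639/156250 m
Superposition: y = Σ y_i = -708479/156250000 m ≈ -0.004534 m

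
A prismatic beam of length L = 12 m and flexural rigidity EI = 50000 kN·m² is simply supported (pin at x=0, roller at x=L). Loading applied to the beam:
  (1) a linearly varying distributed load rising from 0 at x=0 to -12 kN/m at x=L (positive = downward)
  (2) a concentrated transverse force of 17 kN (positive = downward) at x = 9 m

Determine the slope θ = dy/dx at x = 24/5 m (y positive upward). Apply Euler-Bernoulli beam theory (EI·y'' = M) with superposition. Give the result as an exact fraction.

Load 1 — triangular load w₀=-12 kN/m (0→w₀ over full span):
  θ_1 = -w₀(7L⁴-30L²x²+15x⁴)/(360LEI) = -(-12)·(7·12⁴-30·12²·(24/5)²+15·(24/5)⁴)/(360·12·50000) = 5814/1953125 rad
Load 2 — point force P=17 kN at a=9 m (b=L-a=3):
  θ_2 = -Pb(L²-b²-3x²)/(6LEI)  [x≤a] = -17·3·(12²-3²-3·(24/5)²)/(6·12·50000) = -9333/10000000 rad
Superposition: θ = Σ θ_i = 510867/250000000 rad ≈ 0.002043 rad

θ(24/5) = 510867/250000000 rad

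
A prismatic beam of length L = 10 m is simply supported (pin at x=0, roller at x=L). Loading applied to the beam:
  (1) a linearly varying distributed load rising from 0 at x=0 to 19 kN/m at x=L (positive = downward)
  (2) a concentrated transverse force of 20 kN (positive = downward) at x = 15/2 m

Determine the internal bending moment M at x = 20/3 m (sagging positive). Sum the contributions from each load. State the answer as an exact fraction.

Load 1 — triangular load w₀=19 kN/m (0→w₀ over full span):
  M_1 = w₀Lx/6 - w₀x³/(6L) = 19·10·(20/3)/6 - 19·(20/3)³/(6·10) = 9500/81 kN·m
Load 2 — point force P=20 kN at a=15/2 m (b=L-a=5/2):
  M_2 = Pbx/L  [x≤a] = 20·(5/2)·(20/3)/10 = 100/3 kN·m
Superposition: M = Σ M_i = 12200/81 kN·m ≈ 150.617284 kN·m

M(20/3) = 12200/81 kN·m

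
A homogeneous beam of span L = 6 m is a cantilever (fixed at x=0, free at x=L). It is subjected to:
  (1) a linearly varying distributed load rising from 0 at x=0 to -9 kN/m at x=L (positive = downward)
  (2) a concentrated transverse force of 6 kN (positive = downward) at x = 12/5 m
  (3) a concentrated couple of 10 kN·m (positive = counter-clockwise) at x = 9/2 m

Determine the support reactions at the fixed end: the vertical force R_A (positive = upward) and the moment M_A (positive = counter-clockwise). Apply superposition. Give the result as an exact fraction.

R_A = -21 kN, M_A = -518/5 kN·m

Load 1 — triangular load w₀=-9 kN/m (0→w₀ over full span):
  R_A = w₀L/2 = (-9)·6/2 = -27 kN
  M_A = w₀L²/3 = (-9)·6²/3 = -108 kN·m
Load 2 — point force P=6 kN at a=12/5 m (b=L-a=18/5):
  R_A = P = 6 kN
  M_A = Pa = 6·(12/5) = 72/5 kN·m
Load 3 — applied couple M₀=10 kN·m at a=9/2 m (b=L-a=3/2):
  R_A = 0 kN
  M_A = -M₀ = -10 kN·m
Superposition: R_A = -21 kN, M_A = -518/5 kN·m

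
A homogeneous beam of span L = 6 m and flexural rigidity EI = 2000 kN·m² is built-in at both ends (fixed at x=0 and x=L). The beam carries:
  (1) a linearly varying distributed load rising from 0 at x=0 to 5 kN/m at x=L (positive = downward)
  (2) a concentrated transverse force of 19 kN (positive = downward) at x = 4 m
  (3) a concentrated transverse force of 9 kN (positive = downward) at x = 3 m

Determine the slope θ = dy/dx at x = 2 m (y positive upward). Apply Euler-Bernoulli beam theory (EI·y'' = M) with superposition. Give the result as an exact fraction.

θ(2) = -163/21600 rad

Load 1 — triangular load w₀=5 kN/m (0→w₀ over full span):
  θ_1 = -w₀(2x(L-x)(L-2x)(x+2L)+x²(L-x)²)/(120LEI) = -5·(2·2·(6-2)·(6-2·2)·(2+2·6)+2²·(6-2)²)/(120·6·2000) = -2/1125 rad
Load 2 — point force P=19 kN at a=4 m (b=L-a=2):
  θ_2 = -Pb²x(2aL-(3a+b)x)/(2L³EI)  [x≤a] = -19·2²·2·(2·4·6-(3·4+2)·2)/(2·6³·2000) = -19/5400 rad
Load 3 — point force P=9 kN at a=3 m (b=L-a=3):
  θ_3 = -Pb²x(2aL-(3a+b)x)/(2L³EI)  [x≤a] = -9·3²·2·(2·3·6-(3·3+3)·2)/(2·6³·2000) = -9/4000 rad
Superposition: θ = Σ θ_i = -163/21600 rad ≈ -0.007546 rad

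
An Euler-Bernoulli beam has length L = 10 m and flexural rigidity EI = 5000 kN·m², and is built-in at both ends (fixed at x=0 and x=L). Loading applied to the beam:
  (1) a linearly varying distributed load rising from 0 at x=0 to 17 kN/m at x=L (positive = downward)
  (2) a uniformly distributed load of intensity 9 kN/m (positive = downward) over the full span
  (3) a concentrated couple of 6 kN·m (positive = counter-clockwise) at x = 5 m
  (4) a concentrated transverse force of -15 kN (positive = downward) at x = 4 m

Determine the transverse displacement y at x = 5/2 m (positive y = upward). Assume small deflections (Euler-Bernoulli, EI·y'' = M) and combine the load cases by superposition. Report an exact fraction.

y(5/2) = -4179/102400 m

Load 1 — triangular load w₀=17 kN/m (0→w₀ over full span):
  y_1 = -w₀x²(L-x)²(x+2L)/(120LEI) = -17·(5/2)²·(10-(5/2))²·((5/2)+2·10)/(120·10·5000) = -459/20480 m
Load 2 — uniform load w=9 kN/m over full span:
  y_2 = -wx²(L-x)²/(24EI) = -9·(5/2)²·(10-(5/2))²/(24·5000) = -27/1024 m
Load 3 — applied couple M₀=6 kN·m at a=5 m (b=L-a=5):
  y_3 = (R_Ax³/6 - M_Ax²/2)/EI  [x≤a] with R_A=9/10, M_A=3/2 = ((9/10)·(5/2)³/6 - (3/2)·(5/2)²/2)/5000 = -3/6400 m
Load 4 — point force P=-15 kN at a=4 m (b=L-a=6):
  y_4 = -Pb²x²(3aL-(3a+b)x)/(6L³EI)  [x≤a] = -(-15)·6²·(5/2)²·(3·4·10-(3·4+6)·(5/2))/(6·10³·5000) = 27/3200 m
Superposition: y = Σ y_i = -4179/102400 m ≈ -0.040811 m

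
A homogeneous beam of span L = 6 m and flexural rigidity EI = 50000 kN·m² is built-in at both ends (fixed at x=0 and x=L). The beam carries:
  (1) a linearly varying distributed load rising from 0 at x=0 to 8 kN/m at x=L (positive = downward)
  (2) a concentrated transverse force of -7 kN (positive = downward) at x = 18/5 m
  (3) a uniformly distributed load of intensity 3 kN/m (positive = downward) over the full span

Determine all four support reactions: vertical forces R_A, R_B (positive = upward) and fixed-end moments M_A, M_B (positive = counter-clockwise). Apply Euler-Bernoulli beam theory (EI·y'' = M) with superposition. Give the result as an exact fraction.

R_A = 1717/125 kN, M_A = 1821/125 kN·m, R_B = 2658/125 kN, M_B = -2169/125 kN·m

Load 1 — triangular load w₀=8 kN/m (0→w₀ over full span):
  R_A = 3w₀L/20 = 3·8·6/20 = 36/5 kN
  M_A = w₀L²/30 = 8·6²/30 = 48/5 kN·m
  R_B = 7w₀L/20 = 7·8·6/20 = 84/5 kN
  M_B = -w₀L²/20 = -8·6²/20 = -72/5 kN·m
Load 2 — point force P=-7 kN at a=18/5 m (b=L-a=12/5):
  R_A = Pb²(3a+b)/L³ = (-7)·(12/5)²·(3·(18/5)+(12/5))/6³ = -308/125 kN
  M_A = Pab²/L² = (-7)·(18/5)·(12/5)²/6² = -504/125 kN·m
  R_B = Pa²(a+3b)/L³ = (-7)·(18/5)²·((18/5)+3·(12/5))/6³ = -567/125 kN
  M_B = -Pa²b/L² = -(-7)·(18/5)²·(12/5)/6² = 756/125 kN·m
Load 3 — uniform load w=3 kN/m over full span:
  R_A = wL/2 = 3·6/2 = 9 kN
  M_A = wL²/12 = 3·6²/12 = 9 kN·m
  R_B = wL/2 = 3·6/2 = 9 kN
  M_B = -wL²/12 = -3·6²/12 = -9 kN·m
Superposition: R_A = 1717/125 kN, M_A = 1821/125 kN·m, R_B = 2658/125 kN, M_B = -2169/125 kN·m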